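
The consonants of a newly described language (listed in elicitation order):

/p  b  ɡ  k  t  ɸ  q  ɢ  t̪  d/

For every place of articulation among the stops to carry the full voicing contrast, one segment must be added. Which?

place of articulation  voiceless  voiced  
bilabial          p         b       
dental            t̪        —       
alveolar          t         d       
velar             k         ɡ       
uvular            q         ɢ       
The dental row has no voiced member, so the gap is the voiced dental stop /d̪/.

/d̪/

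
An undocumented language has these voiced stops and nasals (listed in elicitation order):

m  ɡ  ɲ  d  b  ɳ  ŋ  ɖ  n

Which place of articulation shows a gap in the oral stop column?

Oral stop: /b/ (bilabial), /d/ (alveolar), /ɖ/ (retroflex), /ɡ/ (velar).
Nasal: /m/ (bilabial), /n/ (alveolar), /ɳ/ (retroflex), /ɲ/ (palatal), /ŋ/ (velar).
Every place of articulation has an oral stop member except palatal, where /ɟ/ would be expected.

palatal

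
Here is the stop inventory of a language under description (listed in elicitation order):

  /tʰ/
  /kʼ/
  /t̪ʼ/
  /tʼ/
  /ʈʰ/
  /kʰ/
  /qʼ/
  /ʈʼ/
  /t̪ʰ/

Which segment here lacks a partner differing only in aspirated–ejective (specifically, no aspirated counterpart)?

/qʼ/

Dental: /t̪ʰ/ ~ /t̪ʼ/
Alveolar: /tʰ/ ~ /tʼ/
Retroflex: /ʈʰ/ ~ /ʈʼ/
Velar: /kʰ/ ~ /kʼ/
Uvular: only /qʼ/ (ejective); no aspirated partner.
So /qʼ/ is the unpaired segment.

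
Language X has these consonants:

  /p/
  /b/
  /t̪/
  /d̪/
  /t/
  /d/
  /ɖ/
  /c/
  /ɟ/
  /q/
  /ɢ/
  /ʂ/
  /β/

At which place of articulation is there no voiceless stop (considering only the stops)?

retroflex

place of articulation  voiceless  voiced  
bilabial          p         b       
dental            t̪        d̪      
alveolar          t         d       
retroflex         —         ɖ       
palatal           c         ɟ       
uvular            q         ɢ       
Every place of articulation has a voiceless member except retroflex, where /ʈ/ would be expected.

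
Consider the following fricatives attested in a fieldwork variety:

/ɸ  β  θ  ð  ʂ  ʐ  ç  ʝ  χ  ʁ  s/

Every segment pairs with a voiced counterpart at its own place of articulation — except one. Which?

/s/

Bilabial: /ɸ/ ~ /β/
Dental: /θ/ ~ /ð/
Retroflex: /ʂ/ ~ /ʐ/
Palatal: /ç/ ~ /ʝ/
Uvular: /χ/ ~ /ʁ/
Alveolar: only /s/ (voiceless); no voiced partner.
So /s/ is the unpaired segment.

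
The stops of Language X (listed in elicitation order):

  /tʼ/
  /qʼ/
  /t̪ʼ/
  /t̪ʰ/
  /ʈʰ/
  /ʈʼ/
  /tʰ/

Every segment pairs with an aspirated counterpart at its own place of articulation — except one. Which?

Dental: /t̪ʰ/ ~ /t̪ʼ/
Alveolar: /tʰ/ ~ /tʼ/
Retroflex: /ʈʰ/ ~ /ʈʼ/
Uvular: only /qʼ/ (ejective); no aspirated partner.
So /qʼ/ is the unpaired segment.

/qʼ/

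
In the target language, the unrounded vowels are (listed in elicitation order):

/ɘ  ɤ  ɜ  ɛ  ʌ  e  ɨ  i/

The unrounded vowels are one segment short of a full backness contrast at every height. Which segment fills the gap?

Front: /i/ (high), /e/ (high-mid), /ɛ/ (low-mid).
Central: /ɨ/ (high), /ɘ/ (high-mid), /ɜ/ (low-mid).
Back: /ɤ/ (high-mid), /ʌ/ (low-mid).
The high row has no back member, so the gap is the high back unrounded vowel /ɯ/.

/ɯ/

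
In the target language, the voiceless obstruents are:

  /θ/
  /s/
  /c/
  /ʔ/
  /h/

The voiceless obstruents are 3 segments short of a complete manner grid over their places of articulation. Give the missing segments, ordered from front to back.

place of articulation  stop      fricative
dental            —         θ       
alveolar          —         s       
palatal           c         —       
glottal           ʔ         h       
Gaps, from front to back: dental lacks stop (/t̪/); alveolar lacks stop (/t/); palatal lacks fricative (/ç/).

/t̪/, /t/, /ç/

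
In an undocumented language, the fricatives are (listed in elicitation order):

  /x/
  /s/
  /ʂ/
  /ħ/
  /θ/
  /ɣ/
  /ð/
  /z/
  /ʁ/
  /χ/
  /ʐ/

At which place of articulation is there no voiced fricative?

pharyngeal

Voiceless: /θ/ (dental), /s/ (alveolar), /ʂ/ (retroflex), /x/ (velar), /χ/ (uvular), /ħ/ (pharyngeal).
Voiced: /ð/ (dental), /z/ (alveolar), /ʐ/ (retroflex), /ɣ/ (velar), /ʁ/ (uvular).
Every place of articulation has a voiced member except pharyngeal, where /ʕ/ would be expected.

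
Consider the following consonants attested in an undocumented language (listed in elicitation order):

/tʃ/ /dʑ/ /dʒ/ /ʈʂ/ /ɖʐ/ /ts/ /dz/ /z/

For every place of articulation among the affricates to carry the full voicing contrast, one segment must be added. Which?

alveolar: voiceless /ts/, voiced /dz/.
postalveolar: voiceless /tʃ/, voiced /dʒ/.
retroflex: voiceless /ʈʂ/, voiced /ɖʐ/.
alveolo-palatal: voiceless —, voiced /dʑ/.
The alveolo-palatal row has no voiceless member, so the gap is the voiceless alveolo-palatal affricate /tɕ/.

/tɕ/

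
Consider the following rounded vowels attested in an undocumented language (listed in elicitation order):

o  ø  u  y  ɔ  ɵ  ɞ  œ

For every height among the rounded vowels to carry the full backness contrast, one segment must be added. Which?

high: front /y/, central —, back /u/.
high-mid: front /ø/, central /ɵ/, back /o/.
low-mid: front /œ/, central /ɞ/, back /ɔ/.
The high row has no central member, so the gap is the high central rounded vowel /ʉ/.

/ʉ/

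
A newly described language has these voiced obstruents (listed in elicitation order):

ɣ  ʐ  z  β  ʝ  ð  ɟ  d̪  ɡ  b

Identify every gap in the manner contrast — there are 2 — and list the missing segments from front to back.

bilabial: stop /b/, fricative /β/.
dental: stop /d̪/, fricative /ð/.
alveolar: stop —, fricative /z/.
retroflex: stop —, fricative /ʐ/.
palatal: stop /ɟ/, fricative /ʝ/.
velar: stop /ɡ/, fricative /ɣ/.
Gaps, from front to back: alveolar lacks stop (/d/); retroflex lacks stop (/ɖ/).

/d/, /ɖ/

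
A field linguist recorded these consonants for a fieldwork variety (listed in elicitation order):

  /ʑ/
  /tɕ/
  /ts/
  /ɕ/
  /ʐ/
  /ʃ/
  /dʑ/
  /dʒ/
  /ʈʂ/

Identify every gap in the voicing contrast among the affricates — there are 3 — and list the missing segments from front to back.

alveolar: voiceless /ts/, voiced —.
postalveolar: voiceless —, voiced /dʒ/.
retroflex: voiceless /ʈʂ/, voiced —.
alveolo-palatal: voiceless /tɕ/, voiced /dʑ/.
Gaps, from front to back: alveolar lacks voiced (/dz/); postalveolar lacks voiceless (/tʃ/); retroflex lacks voiced (/ɖʐ/).

/dz/, /tʃ/, /ɖʐ/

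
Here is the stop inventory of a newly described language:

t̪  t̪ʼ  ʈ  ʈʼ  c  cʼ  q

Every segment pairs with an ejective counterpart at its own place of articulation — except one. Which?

/q/

Dental: /t̪/ ~ /t̪ʼ/
Retroflex: /ʈ/ ~ /ʈʼ/
Palatal: /c/ ~ /cʼ/
Uvular: only /q/ (plain); no ejective partner.
So /q/ is the unpaired segment.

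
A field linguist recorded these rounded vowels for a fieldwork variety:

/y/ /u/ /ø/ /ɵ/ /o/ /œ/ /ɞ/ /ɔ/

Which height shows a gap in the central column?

high

height            front     central   back    
high              y         —         u       
high-mid          ø         ɵ         o       
low-mid           œ         ɞ         ɔ       
Every height has a central member except high, where /ʉ/ would be expected.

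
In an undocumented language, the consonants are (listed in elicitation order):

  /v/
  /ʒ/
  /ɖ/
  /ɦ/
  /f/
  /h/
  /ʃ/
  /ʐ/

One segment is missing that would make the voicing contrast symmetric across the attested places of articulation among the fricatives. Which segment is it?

/ʂ/

place of articulation  voiceless  voiced  
labiodental       f         v       
postalveolar      ʃ         ʒ       
retroflex         —         ʐ       
glottal           h         ɦ       
The retroflex row has no voiceless member, so the gap is the voiceless retroflex fricative /ʂ/.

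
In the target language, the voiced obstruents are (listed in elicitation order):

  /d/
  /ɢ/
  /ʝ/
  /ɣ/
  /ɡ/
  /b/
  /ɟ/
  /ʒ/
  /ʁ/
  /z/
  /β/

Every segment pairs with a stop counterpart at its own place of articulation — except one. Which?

Bilabial: /b/ ~ /β/
Alveolar: /d/ ~ /z/
Palatal: /ɟ/ ~ /ʝ/
Velar: /ɡ/ ~ /ɣ/
Uvular: /ɢ/ ~ /ʁ/
Postalveolar: only /ʒ/ (fricative); no stop partner.
So /ʒ/ is the unpaired segment.

/ʒ/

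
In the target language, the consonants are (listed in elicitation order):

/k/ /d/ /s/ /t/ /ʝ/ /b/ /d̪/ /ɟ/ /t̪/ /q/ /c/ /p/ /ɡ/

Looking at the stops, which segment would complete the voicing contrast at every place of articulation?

Voiceless: /p/ (bilabial), /t̪/ (dental), /t/ (alveolar), /c/ (palatal), /k/ (velar), /q/ (uvular).
Voiced: /b/ (bilabial), /d̪/ (dental), /d/ (alveolar), /ɟ/ (palatal), /ɡ/ (velar).
The uvular row has no voiced member, so the gap is the voiced uvular stop /ɢ/.

/ɢ/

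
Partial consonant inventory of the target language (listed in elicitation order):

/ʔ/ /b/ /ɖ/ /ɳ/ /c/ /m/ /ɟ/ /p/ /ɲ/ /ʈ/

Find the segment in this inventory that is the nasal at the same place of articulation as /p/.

/m/

/p/ is a voiceless bilabial stop.
The nasal at the same place is a bilabial nasal — in this inventory, /m/.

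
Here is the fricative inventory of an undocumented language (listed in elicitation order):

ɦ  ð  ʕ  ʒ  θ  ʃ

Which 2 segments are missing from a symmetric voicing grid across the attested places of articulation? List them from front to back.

dental: voiceless /θ/, voiced /ð/.
postalveolar: voiceless /ʃ/, voiced /ʒ/.
pharyngeal: voiceless —, voiced /ʕ/.
glottal: voiceless —, voiced /ɦ/.
Gaps, from front to back: pharyngeal lacks voiceless (/ħ/); glottal lacks voiceless (/h/).

/ħ/, /h/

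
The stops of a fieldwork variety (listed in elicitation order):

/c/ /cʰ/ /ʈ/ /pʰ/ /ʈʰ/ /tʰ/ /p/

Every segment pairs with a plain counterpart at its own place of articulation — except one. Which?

/tʰ/

Bilabial: /p/ ~ /pʰ/
Retroflex: /ʈ/ ~ /ʈʰ/
Palatal: /c/ ~ /cʰ/
Alveolar: only /tʰ/ (aspirated); no plain partner.
So /tʰ/ is the unpaired segment.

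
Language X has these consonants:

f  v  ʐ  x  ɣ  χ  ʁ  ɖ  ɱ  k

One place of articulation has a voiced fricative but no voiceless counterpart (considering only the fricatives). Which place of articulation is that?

Voiceless: /f/ (labiodental), /x/ (velar), /χ/ (uvular).
Voiced: /v/ (labiodental), /ʐ/ (retroflex), /ɣ/ (velar), /ʁ/ (uvular).
Every place of articulation has a voiceless member except retroflex, where /ʂ/ would be expected.

retroflex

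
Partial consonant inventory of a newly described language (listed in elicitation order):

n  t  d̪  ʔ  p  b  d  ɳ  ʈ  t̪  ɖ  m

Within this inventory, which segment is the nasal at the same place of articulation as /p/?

/m/

/p/ is a voiceless bilabial stop.
The nasal at the same place is a bilabial nasal — in this inventory, /m/.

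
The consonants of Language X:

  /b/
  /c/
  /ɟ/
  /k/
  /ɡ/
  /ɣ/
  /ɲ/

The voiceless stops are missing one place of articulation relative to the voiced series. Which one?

place of articulation  voiceless  voiced  
bilabial          —         b       
palatal           c         ɟ       
velar             k         ɡ       
Every place of articulation has a voiceless member except bilabial, where /p/ would be expected.

bilabial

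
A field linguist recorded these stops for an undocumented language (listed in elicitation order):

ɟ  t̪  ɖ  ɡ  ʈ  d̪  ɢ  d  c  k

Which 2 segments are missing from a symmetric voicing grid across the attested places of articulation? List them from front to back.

/t/, /q/

Voiceless: /t̪/ (dental), /ʈ/ (retroflex), /c/ (palatal), /k/ (velar).
Voiced: /d̪/ (dental), /d/ (alveolar), /ɖ/ (retroflex), /ɟ/ (palatal), /ɡ/ (velar), /ɢ/ (uvular).
Gaps, from front to back: alveolar lacks voiceless (/t/); uvular lacks voiceless (/q/).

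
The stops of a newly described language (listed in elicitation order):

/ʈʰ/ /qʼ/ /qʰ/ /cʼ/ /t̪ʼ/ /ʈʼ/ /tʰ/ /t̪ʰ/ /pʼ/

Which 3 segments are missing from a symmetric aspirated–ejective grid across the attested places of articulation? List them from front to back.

place of articulation  aspirated  ejective
bilabial          —         pʼ      
dental            t̪ʰ       t̪ʼ     
alveolar          tʰ        —       
retroflex         ʈʰ        ʈʼ      
palatal           —         cʼ      
uvular            qʰ        qʼ      
Gaps, from front to back: bilabial lacks aspirated (/pʰ/); alveolar lacks ejective (/tʼ/); palatal lacks aspirated (/cʰ/).

/pʰ/, /tʼ/, /cʰ/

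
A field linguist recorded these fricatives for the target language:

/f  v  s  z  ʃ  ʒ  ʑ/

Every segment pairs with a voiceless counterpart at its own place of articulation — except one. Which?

Labiodental: /f/ ~ /v/
Alveolar: /s/ ~ /z/
Postalveolar: /ʃ/ ~ /ʒ/
Alveolo-palatal: only /ʑ/ (voiced); no voiceless partner.
So /ʑ/ is the unpaired segment.

/ʑ/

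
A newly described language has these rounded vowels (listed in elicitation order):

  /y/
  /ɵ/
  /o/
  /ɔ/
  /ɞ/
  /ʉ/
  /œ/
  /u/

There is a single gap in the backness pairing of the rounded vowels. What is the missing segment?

/ø/

high: front /y/, central /ʉ/, back /u/.
high-mid: front —, central /ɵ/, back /o/.
low-mid: front /œ/, central /ɞ/, back /ɔ/.
The high-mid row has no front member, so the gap is the high-mid front rounded vowel /ø/.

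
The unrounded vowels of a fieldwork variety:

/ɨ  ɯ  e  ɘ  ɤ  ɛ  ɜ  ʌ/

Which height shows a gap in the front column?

height            front     central   back    
high              —         ɨ         ɯ       
high-mid          e         ɘ         ɤ       
low-mid           ɛ         ɜ         ʌ       
Every height has a front member except high, where /i/ would be expected.

high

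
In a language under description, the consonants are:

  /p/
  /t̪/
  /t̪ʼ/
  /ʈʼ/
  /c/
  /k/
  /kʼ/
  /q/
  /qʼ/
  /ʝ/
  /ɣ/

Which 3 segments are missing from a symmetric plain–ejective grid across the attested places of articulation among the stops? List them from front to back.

Plain: /p/ (bilabial), /t̪/ (dental), /c/ (palatal), /k/ (velar), /q/ (uvular).
Ejective: /t̪ʼ/ (dental), /ʈʼ/ (retroflex), /kʼ/ (velar), /qʼ/ (uvular).
Gaps, from front to back: bilabial lacks ejective (/pʼ/); retroflex lacks plain (/ʈ/); palatal lacks ejective (/cʼ/).

/pʼ/, /ʈ/, /cʼ/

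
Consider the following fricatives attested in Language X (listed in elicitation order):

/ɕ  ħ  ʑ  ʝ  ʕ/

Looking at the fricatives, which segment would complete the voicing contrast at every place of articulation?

/ç/

alveolo-palatal: voiceless /ɕ/, voiced /ʑ/.
palatal: voiceless —, voiced /ʝ/.
pharyngeal: voiceless /ħ/, voiced /ʕ/.
The palatal row has no voiceless member, so the gap is the voiceless palatal fricative /ç/.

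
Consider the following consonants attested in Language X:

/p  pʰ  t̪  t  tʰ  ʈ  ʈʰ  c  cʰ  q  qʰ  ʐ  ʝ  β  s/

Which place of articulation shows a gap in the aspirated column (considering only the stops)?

bilabial: plain /p/, aspirated /pʰ/.
dental: plain /t̪/, aspirated —.
alveolar: plain /t/, aspirated /tʰ/.
retroflex: plain /ʈ/, aspirated /ʈʰ/.
palatal: plain /c/, aspirated /cʰ/.
uvular: plain /q/, aspirated /qʰ/.
Every place of articulation has an aspirated member except dental, where /t̪ʰ/ would be expected.

dental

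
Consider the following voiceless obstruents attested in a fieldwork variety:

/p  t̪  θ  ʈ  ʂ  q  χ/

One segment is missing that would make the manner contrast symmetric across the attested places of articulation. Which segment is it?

/ɸ/

place of articulation  stop      fricative
bilabial          p         —       
dental            t̪        θ       
retroflex         ʈ         ʂ       
uvular            q         χ       
The bilabial row has no fricative member, so the gap is the bilabial fricative /ɸ/.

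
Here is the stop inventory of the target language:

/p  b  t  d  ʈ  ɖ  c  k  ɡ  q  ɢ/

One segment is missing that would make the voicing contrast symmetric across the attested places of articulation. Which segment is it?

Voiceless: /p/ (bilabial), /t/ (alveolar), /ʈ/ (retroflex), /c/ (palatal), /k/ (velar), /q/ (uvular).
Voiced: /b/ (bilabial), /d/ (alveolar), /ɖ/ (retroflex), /ɡ/ (velar), /ɢ/ (uvular).
The palatal row has no voiced member, so the gap is the voiced palatal stop /ɟ/.

/ɟ/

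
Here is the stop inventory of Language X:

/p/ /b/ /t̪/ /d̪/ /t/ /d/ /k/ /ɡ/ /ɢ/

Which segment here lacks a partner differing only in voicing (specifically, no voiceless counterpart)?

Bilabial: /p/ ~ /b/
Dental: /t̪/ ~ /d̪/
Alveolar: /t/ ~ /d/
Velar: /k/ ~ /ɡ/
Uvular: only /ɢ/ (voiced); no voiceless partner.
So /ɢ/ is the unpaired segment.

/ɢ/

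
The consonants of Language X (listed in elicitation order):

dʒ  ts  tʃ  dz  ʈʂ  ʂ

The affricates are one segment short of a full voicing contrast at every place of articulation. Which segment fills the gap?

alveolar: voiceless /ts/, voiced /dz/.
postalveolar: voiceless /tʃ/, voiced /dʒ/.
retroflex: voiceless /ʈʂ/, voiced —.
The retroflex row has no voiced member, so the gap is the voiced retroflex affricate /ɖʐ/.

/ɖʐ/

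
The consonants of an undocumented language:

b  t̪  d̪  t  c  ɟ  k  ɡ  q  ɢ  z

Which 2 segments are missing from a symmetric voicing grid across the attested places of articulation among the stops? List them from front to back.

/p/, /d/

Voiceless: /t̪/ (dental), /t/ (alveolar), /c/ (palatal), /k/ (velar), /q/ (uvular).
Voiced: /b/ (bilabial), /d̪/ (dental), /ɟ/ (palatal), /ɡ/ (velar), /ɢ/ (uvular).
Gaps, from front to back: bilabial lacks voiceless (/p/); alveolar lacks voiced (/d/).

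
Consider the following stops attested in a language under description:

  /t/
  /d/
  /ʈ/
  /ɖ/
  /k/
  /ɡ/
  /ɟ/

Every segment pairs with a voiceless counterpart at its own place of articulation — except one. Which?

Alveolar: /t/ ~ /d/
Retroflex: /ʈ/ ~ /ɖ/
Velar: /k/ ~ /ɡ/
Palatal: only /ɟ/ (voiced); no voiceless partner.
So /ɟ/ is the unpaired segment.

/ɟ/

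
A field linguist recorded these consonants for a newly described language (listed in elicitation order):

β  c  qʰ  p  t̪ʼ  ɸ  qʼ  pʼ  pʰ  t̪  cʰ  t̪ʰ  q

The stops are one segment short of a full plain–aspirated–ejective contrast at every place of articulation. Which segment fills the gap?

Plain: /p/ (bilabial), /t̪/ (dental), /c/ (palatal), /q/ (uvular).
Aspirated: /pʰ/ (bilabial), /t̪ʰ/ (dental), /cʰ/ (palatal), /qʰ/ (uvular).
Ejective: /pʼ/ (bilabial), /t̪ʼ/ (dental), /qʼ/ (uvular).
The palatal row has no ejective member, so the gap is the ejective palatal stop /cʼ/.

/cʼ/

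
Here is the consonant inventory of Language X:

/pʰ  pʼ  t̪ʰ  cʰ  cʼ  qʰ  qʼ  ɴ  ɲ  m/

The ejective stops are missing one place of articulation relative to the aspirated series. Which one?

bilabial: aspirated /pʰ/, ejective /pʼ/.
dental: aspirated /t̪ʰ/, ejective —.
palatal: aspirated /cʰ/, ejective /cʼ/.
uvular: aspirated /qʰ/, ejective /qʼ/.
Every place of articulation has an ejective member except dental, where /t̪ʼ/ would be expected.

dental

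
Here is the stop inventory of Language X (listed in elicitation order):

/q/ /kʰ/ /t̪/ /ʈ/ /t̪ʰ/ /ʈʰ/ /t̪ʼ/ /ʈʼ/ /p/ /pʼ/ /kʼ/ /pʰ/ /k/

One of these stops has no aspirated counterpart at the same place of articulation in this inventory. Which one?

/q/

Bilabial: /p/ ~ /pʰ/ ~ /pʼ/
Dental: /t̪/ ~ /t̪ʰ/ ~ /t̪ʼ/
Retroflex: /ʈ/ ~ /ʈʰ/ ~ /ʈʼ/
Velar: /k/ ~ /kʰ/ ~ /kʼ/
Uvular: only /q/ (plain); no aspirated partner.
So /q/ is the unpaired segment.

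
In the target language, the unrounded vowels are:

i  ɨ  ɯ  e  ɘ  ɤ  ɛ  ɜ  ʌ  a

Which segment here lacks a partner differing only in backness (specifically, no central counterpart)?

/a/

High: /i/ ~ /ɨ/ ~ /ɯ/
High-mid: /e/ ~ /ɘ/ ~ /ɤ/
Low-mid: /ɛ/ ~ /ɜ/ ~ /ʌ/
Low: only /a/ (front); no central partner.
So /a/ is the unpaired segment.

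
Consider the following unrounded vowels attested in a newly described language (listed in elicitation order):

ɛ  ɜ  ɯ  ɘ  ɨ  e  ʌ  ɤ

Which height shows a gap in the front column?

Front: /e/ (high-mid), /ɛ/ (low-mid).
Central: /ɨ/ (high), /ɘ/ (high-mid), /ɜ/ (low-mid).
Back: /ɯ/ (high), /ɤ/ (high-mid), /ʌ/ (low-mid).
Every height has a front member except high, where /i/ would be expected.

high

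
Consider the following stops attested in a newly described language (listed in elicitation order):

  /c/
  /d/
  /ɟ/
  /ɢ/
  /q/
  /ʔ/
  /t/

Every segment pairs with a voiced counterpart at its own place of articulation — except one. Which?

/ʔ/

Alveolar: /t/ ~ /d/
Palatal: /c/ ~ /ɟ/
Uvular: /q/ ~ /ɢ/
Glottal: only /ʔ/ (voiceless); no voiced partner.
So /ʔ/ is the unpaired segment.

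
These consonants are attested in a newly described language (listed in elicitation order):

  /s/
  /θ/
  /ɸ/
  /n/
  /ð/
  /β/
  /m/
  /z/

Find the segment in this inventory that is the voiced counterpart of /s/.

/s/ is a voiceless alveolar fricative.
The voiced counterpart is a voiced alveolar fricative — in this inventory, /z/.

/z/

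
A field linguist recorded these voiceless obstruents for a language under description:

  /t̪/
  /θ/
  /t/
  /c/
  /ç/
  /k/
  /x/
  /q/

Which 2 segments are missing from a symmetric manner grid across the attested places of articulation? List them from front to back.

place of articulation  stop      fricative
dental            t̪        θ       
alveolar          t         —       
palatal           c         ç       
velar             k         x       
uvular            q         —       
Gaps, from front to back: alveolar lacks fricative (/s/); uvular lacks fricative (/χ/).

/s/, /χ/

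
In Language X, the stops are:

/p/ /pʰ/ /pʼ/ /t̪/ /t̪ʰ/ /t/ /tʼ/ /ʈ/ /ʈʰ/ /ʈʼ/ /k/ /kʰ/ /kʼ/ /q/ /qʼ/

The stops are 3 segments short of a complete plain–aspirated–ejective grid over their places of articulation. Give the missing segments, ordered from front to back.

Plain: /p/ (bilabial), /t̪/ (dental), /t/ (alveolar), /ʈ/ (retroflex), /k/ (velar), /q/ (uvular).
Aspirated: /pʰ/ (bilabial), /t̪ʰ/ (dental), /ʈʰ/ (retroflex), /kʰ/ (velar).
Ejective: /pʼ/ (bilabial), /tʼ/ (alveolar), /ʈʼ/ (retroflex), /kʼ/ (velar), /qʼ/ (uvular).
Gaps, from front to back: dental lacks ejective (/t̪ʼ/); alveolar lacks aspirated (/tʰ/); uvular lacks aspirated (/qʰ/).

/t̪ʼ/, /tʰ/, /qʰ/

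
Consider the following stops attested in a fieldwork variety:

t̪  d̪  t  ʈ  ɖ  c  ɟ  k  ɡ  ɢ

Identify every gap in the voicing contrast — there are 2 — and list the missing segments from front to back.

/d/, /q/

dental: voiceless /t̪/, voiced /d̪/.
alveolar: voiceless /t/, voiced —.
retroflex: voiceless /ʈ/, voiced /ɖ/.
palatal: voiceless /c/, voiced /ɟ/.
velar: voiceless /k/, voiced /ɡ/.
uvular: voiceless —, voiced /ɢ/.
Gaps, from front to back: alveolar lacks voiced (/d/); uvular lacks voiceless (/q/).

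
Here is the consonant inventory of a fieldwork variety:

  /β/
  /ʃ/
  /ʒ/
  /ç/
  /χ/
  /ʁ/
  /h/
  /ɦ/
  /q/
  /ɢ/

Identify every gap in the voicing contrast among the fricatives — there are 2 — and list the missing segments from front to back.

bilabial: voiceless —, voiced /β/.
postalveolar: voiceless /ʃ/, voiced /ʒ/.
palatal: voiceless /ç/, voiced —.
uvular: voiceless /χ/, voiced /ʁ/.
glottal: voiceless /h/, voiced /ɦ/.
Gaps, from front to back: bilabial lacks voiceless (/ɸ/); palatal lacks voiced (/ʝ/).

/ɸ/, /ʝ/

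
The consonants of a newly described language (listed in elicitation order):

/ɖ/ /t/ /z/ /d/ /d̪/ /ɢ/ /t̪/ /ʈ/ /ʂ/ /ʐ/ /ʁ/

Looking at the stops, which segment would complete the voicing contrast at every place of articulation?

/q/

place of articulation  voiceless  voiced  
dental            t̪        d̪      
alveolar          t         d       
retroflex         ʈ         ɖ       
uvular            —         ɢ       
The uvular row has no voiceless member, so the gap is the voiceless uvular stop /q/.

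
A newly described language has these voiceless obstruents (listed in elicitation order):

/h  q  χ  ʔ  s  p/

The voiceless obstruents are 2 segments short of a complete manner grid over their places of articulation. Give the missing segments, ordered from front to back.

/ɸ/, /t/

bilabial: stop /p/, fricative —.
alveolar: stop —, fricative /s/.
uvular: stop /q/, fricative /χ/.
glottal: stop /ʔ/, fricative /h/.
Gaps, from front to back: bilabial lacks fricative (/ɸ/); alveolar lacks stop (/t/).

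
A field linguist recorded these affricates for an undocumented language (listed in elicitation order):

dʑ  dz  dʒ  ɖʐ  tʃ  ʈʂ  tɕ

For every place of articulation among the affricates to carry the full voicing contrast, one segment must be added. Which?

alveolar: voiceless —, voiced /dz/.
postalveolar: voiceless /tʃ/, voiced /dʒ/.
retroflex: voiceless /ʈʂ/, voiced /ɖʐ/.
alveolo-palatal: voiceless /tɕ/, voiced /dʑ/.
The alveolar row has no voiceless member, so the gap is the voiceless alveolar affricate /ts/.

/ts/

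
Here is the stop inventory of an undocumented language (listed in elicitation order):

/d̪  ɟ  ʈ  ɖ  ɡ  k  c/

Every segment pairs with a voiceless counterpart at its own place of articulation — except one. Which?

Retroflex: /ʈ/ ~ /ɖ/
Palatal: /c/ ~ /ɟ/
Velar: /k/ ~ /ɡ/
Dental: only /d̪/ (voiced); no voiceless partner.
So /d̪/ is the unpaired segment.

/d̪/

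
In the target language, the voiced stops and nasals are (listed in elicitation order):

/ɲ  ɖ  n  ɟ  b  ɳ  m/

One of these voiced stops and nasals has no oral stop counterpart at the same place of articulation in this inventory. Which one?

Bilabial: /b/ ~ /m/
Retroflex: /ɖ/ ~ /ɳ/
Palatal: /ɟ/ ~ /ɲ/
Alveolar: only /n/ (nasal); no oral stop partner.
So /n/ is the unpaired segment.

/n/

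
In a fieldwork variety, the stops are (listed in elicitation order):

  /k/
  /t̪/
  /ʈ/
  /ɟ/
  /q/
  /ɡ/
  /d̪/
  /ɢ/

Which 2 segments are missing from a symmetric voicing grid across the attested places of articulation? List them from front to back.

/ɖ/, /c/

place of articulation  voiceless  voiced  
dental            t̪        d̪      
retroflex         ʈ         —       
palatal           —         ɟ       
velar             k         ɡ       
uvular            q         ɢ       
Gaps, from front to back: retroflex lacks voiced (/ɖ/); palatal lacks voiceless (/c/).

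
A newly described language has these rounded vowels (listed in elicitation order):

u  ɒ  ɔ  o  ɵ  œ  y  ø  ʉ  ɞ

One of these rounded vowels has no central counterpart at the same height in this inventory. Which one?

/ɒ/

High: /y/ ~ /ʉ/ ~ /u/
High-mid: /ø/ ~ /ɵ/ ~ /o/
Low-mid: /œ/ ~ /ɞ/ ~ /ɔ/
Low: only /ɒ/ (back); no central partner.
So /ɒ/ is the unpaired segment.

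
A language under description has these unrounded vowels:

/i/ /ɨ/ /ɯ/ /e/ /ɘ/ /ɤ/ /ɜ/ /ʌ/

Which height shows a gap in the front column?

Front: /i/ (high), /e/ (high-mid).
Central: /ɨ/ (high), /ɘ/ (high-mid), /ɜ/ (low-mid).
Back: /ɯ/ (high), /ɤ/ (high-mid), /ʌ/ (low-mid).
Every height has a front member except low-mid, where /ɛ/ would be expected.

low-mid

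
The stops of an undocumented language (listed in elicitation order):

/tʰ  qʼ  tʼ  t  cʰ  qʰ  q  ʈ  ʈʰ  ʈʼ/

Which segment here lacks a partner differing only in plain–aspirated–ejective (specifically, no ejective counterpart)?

/cʰ/

Alveolar: /t/ ~ /tʰ/ ~ /tʼ/
Retroflex: /ʈ/ ~ /ʈʰ/ ~ /ʈʼ/
Uvular: /q/ ~ /qʰ/ ~ /qʼ/
Palatal: only /cʰ/ (aspirated); no ejective partner.
So /cʰ/ is the unpaired segment.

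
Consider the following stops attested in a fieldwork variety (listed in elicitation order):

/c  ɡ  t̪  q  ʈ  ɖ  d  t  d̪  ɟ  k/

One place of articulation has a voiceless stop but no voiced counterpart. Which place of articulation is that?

Voiceless: /t̪/ (dental), /t/ (alveolar), /ʈ/ (retroflex), /c/ (palatal), /k/ (velar), /q/ (uvular).
Voiced: /d̪/ (dental), /d/ (alveolar), /ɖ/ (retroflex), /ɟ/ (palatal), /ɡ/ (velar).
Every place of articulation has a voiced member except uvular, where /ɢ/ would be expected.

uvular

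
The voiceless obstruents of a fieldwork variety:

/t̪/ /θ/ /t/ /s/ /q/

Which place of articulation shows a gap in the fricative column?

uvular

dental: stop /t̪/, fricative /θ/.
alveolar: stop /t/, fricative /s/.
uvular: stop /q/, fricative —.
Every place of articulation has a fricative member except uvular, where /χ/ would be expected.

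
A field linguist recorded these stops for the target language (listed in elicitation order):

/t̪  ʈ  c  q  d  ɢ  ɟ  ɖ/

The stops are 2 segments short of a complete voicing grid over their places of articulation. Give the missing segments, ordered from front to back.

place of articulation  voiceless  voiced  
dental            t̪        —       
alveolar          —         d       
retroflex         ʈ         ɖ       
palatal           c         ɟ       
uvular            q         ɢ       
Gaps, from front to back: dental lacks voiced (/d̪/); alveolar lacks voiceless (/t/).

/d̪/, /t/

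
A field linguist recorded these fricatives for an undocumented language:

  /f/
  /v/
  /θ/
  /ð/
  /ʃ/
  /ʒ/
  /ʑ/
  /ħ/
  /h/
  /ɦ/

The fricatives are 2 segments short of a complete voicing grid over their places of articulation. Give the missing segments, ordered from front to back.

place of articulation  voiceless  voiced  
labiodental       f         v       
dental            θ         ð       
postalveolar      ʃ         ʒ       
alveolo-palatal   —         ʑ       
pharyngeal        ħ         —       
glottal           h         ɦ       
Gaps, from front to back: alveolo-palatal lacks voiceless (/ɕ/); pharyngeal lacks voiced (/ʕ/).

/ɕ/, /ʕ/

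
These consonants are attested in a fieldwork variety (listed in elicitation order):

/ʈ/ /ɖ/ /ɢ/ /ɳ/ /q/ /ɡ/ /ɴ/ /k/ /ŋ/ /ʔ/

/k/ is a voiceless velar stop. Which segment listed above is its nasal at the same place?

The nasal at the same place is a velar nasal — in this inventory, /ŋ/.

/ŋ/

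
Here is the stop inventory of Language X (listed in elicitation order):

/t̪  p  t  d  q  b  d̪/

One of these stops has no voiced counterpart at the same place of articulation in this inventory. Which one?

Bilabial: /p/ ~ /b/
Dental: /t̪/ ~ /d̪/
Alveolar: /t/ ~ /d/
Uvular: only /q/ (voiceless); no voiced partner.
So /q/ is the unpaired segment.

/q/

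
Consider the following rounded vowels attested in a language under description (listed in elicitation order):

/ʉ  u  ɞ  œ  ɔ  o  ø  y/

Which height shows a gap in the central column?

high: front /y/, central /ʉ/, back /u/.
high-mid: front /ø/, central —, back /o/.
low-mid: front /œ/, central /ɞ/, back /ɔ/.
Every height has a central member except high-mid, where /ɵ/ would be expected.

high-mid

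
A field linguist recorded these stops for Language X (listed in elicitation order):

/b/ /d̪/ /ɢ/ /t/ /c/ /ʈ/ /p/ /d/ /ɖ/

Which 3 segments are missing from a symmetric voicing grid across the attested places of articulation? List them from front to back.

bilabial: voiceless /p/, voiced /b/.
dental: voiceless —, voiced /d̪/.
alveolar: voiceless /t/, voiced /d/.
retroflex: voiceless /ʈ/, voiced /ɖ/.
palatal: voiceless /c/, voiced —.
uvular: voiceless —, voiced /ɢ/.
Gaps, from front to back: dental lacks voiceless (/t̪/); palatal lacks voiced (/ɟ/); uvular lacks voiceless (/q/).

/t̪/, /ɟ/, /q/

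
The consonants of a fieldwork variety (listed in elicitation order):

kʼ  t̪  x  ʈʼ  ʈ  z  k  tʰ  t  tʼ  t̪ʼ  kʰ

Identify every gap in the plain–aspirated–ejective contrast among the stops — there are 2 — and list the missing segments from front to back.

place of articulation  plain     aspirated  ejective
dental            t̪        —         t̪ʼ     
alveolar          t         tʰ        tʼ      
retroflex         ʈ         —         ʈʼ      
velar             k         kʰ        kʼ      
Gaps, from front to back: dental lacks aspirated (/t̪ʰ/); retroflex lacks aspirated (/ʈʰ/).

/t̪ʰ/, /ʈʰ/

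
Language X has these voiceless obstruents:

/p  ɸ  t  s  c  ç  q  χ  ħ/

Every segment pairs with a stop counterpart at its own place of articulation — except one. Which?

Bilabial: /p/ ~ /ɸ/
Alveolar: /t/ ~ /s/
Palatal: /c/ ~ /ç/
Uvular: /q/ ~ /χ/
Pharyngeal: only /ħ/ (fricative); no stop partner.
So /ħ/ is the unpaired segment.

/ħ/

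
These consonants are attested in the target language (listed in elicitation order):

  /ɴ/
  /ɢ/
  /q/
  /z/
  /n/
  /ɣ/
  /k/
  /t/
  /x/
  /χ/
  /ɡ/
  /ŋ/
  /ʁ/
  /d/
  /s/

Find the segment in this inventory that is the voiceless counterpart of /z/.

/z/ is a voiced alveolar fricative.
The voiceless counterpart is a voiceless alveolar fricative — in this inventory, /s/.

/s/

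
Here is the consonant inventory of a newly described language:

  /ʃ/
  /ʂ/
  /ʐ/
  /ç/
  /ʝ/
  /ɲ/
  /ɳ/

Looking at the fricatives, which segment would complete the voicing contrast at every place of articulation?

/ʒ/

place of articulation  voiceless  voiced  
postalveolar      ʃ         —       
retroflex         ʂ         ʐ       
palatal           ç         ʝ       
The postalveolar row has no voiced member, so the gap is the voiced postalveolar fricative /ʒ/.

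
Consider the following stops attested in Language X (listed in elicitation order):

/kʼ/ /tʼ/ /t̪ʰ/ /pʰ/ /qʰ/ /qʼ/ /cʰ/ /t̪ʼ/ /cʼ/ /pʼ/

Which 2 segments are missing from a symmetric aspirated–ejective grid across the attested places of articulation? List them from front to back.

/tʰ/, /kʰ/

bilabial: aspirated /pʰ/, ejective /pʼ/.
dental: aspirated /t̪ʰ/, ejective /t̪ʼ/.
alveolar: aspirated —, ejective /tʼ/.
palatal: aspirated /cʰ/, ejective /cʼ/.
velar: aspirated —, ejective /kʼ/.
uvular: aspirated /qʰ/, ejective /qʼ/.
Gaps, from front to back: alveolar lacks aspirated (/tʰ/); velar lacks aspirated (/kʰ/).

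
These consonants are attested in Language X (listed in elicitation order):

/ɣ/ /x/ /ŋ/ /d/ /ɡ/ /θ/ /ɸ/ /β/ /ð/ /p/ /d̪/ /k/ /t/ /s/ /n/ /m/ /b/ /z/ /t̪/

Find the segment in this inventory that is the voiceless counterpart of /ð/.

/ð/ is a voiced dental fricative.
The voiceless counterpart is a voiceless dental fricative — in this inventory, /θ/.

/θ/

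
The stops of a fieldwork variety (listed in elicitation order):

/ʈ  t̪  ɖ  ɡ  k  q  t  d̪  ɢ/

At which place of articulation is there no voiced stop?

alveolar

Voiceless: /t̪/ (dental), /t/ (alveolar), /ʈ/ (retroflex), /k/ (velar), /q/ (uvular).
Voiced: /d̪/ (dental), /ɖ/ (retroflex), /ɡ/ (velar), /ɢ/ (uvular).
Every place of articulation has a voiced member except alveolar, where /d/ would be expected.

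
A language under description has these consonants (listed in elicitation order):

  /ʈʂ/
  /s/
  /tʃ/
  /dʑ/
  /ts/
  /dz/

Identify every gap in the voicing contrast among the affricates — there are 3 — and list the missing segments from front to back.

/dʒ/, /ɖʐ/, /tɕ/

place of articulation  voiceless  voiced  
alveolar          ts        dz      
postalveolar      tʃ        —       
retroflex         ʈʂ        —       
alveolo-palatal   —         dʑ      
Gaps, from front to back: postalveolar lacks voiced (/dʒ/); retroflex lacks voiced (/ɖʐ/); alveolo-palatal lacks voiceless (/tɕ/).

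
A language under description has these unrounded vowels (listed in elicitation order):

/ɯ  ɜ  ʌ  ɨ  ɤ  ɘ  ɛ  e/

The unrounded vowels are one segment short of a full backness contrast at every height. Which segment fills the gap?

high: front —, central /ɨ/, back /ɯ/.
high-mid: front /e/, central /ɘ/, back /ɤ/.
low-mid: front /ɛ/, central /ɜ/, back /ʌ/.
The high row has no front member, so the gap is the high front unrounded vowel /i/.

/i/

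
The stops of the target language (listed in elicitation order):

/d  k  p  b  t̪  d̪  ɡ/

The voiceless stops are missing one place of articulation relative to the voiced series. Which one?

Voiceless: /p/ (bilabial), /t̪/ (dental), /k/ (velar).
Voiced: /b/ (bilabial), /d̪/ (dental), /d/ (alveolar), /ɡ/ (velar).
Every place of articulation has a voiceless member except alveolar, where /t/ would be expected.

alveolar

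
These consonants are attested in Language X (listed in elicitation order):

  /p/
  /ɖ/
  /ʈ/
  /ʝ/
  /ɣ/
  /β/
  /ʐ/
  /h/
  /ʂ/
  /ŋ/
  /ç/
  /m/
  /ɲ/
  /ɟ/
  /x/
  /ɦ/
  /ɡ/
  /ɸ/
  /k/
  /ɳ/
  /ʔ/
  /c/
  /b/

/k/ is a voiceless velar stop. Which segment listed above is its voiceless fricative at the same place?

The voiceless fricative at the same place is a voiceless velar fricative — in this inventory, /x/.

/x/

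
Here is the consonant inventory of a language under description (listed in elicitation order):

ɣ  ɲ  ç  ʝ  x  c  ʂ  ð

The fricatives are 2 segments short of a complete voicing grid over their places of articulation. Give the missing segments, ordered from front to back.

/θ/, /ʐ/

Voiceless: /ʂ/ (retroflex), /ç/ (palatal), /x/ (velar).
Voiced: /ð/ (dental), /ʝ/ (palatal), /ɣ/ (velar).
Gaps, from front to back: dental lacks voiceless (/θ/); retroflex lacks voiced (/ʐ/).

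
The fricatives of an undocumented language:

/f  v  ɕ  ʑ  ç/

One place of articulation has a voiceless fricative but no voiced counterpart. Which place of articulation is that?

palatal

labiodental: voiceless /f/, voiced /v/.
alveolo-palatal: voiceless /ɕ/, voiced /ʑ/.
palatal: voiceless /ç/, voiced —.
Every place of articulation has a voiced member except palatal, where /ʝ/ would be expected.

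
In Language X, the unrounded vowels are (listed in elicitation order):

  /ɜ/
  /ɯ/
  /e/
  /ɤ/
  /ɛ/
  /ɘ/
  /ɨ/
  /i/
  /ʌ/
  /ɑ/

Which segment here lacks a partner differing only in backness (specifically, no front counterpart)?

High: /i/ ~ /ɨ/ ~ /ɯ/
High-mid: /e/ ~ /ɘ/ ~ /ɤ/
Low-mid: /ɛ/ ~ /ɜ/ ~ /ʌ/
Low: only /ɑ/ (back); no front partner.
So /ɑ/ is the unpaired segment.

/ɑ/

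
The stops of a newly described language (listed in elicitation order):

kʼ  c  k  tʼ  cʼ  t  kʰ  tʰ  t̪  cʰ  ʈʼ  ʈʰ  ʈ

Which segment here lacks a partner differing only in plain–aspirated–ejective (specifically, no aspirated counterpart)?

/t̪/

Alveolar: /t/ ~ /tʰ/ ~ /tʼ/
Retroflex: /ʈ/ ~ /ʈʰ/ ~ /ʈʼ/
Palatal: /c/ ~ /cʰ/ ~ /cʼ/
Velar: /k/ ~ /kʰ/ ~ /kʼ/
Dental: only /t̪/ (plain); no aspirated partner.
So /t̪/ is the unpaired segment.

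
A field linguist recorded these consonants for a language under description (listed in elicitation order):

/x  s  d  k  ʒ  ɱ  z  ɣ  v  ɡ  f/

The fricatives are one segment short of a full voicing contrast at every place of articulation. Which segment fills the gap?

Voiceless: /f/ (labiodental), /s/ (alveolar), /x/ (velar).
Voiced: /v/ (labiodental), /z/ (alveolar), /ʒ/ (postalveolar), /ɣ/ (velar).
The postalveolar row has no voiceless member, so the gap is the voiceless postalveolar fricative /ʃ/.

/ʃ/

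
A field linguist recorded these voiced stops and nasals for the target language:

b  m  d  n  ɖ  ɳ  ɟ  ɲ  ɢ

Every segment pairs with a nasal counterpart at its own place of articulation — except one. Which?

/ɢ/

Bilabial: /b/ ~ /m/
Alveolar: /d/ ~ /n/
Retroflex: /ɖ/ ~ /ɳ/
Palatal: /ɟ/ ~ /ɲ/
Uvular: only /ɢ/ (oral stop); no nasal partner.
So /ɢ/ is the unpaired segment.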